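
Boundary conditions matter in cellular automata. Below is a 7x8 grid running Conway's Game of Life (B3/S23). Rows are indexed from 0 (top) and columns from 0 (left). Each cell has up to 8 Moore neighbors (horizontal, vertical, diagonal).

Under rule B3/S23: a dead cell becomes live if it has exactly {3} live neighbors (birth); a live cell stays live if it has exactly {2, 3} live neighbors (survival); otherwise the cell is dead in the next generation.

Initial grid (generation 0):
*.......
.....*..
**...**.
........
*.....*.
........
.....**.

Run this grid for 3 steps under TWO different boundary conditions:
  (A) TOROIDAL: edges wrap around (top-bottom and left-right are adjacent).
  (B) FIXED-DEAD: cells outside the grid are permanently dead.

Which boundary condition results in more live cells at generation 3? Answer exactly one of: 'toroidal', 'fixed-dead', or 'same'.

Under TOROIDAL boundary, generation 3:
*......*
....**..
....*.**
.....***
.....*..
.......*
......**
Population = 14

Under FIXED-DEAD boundary, generation 3:
........
.....**.
....*..*
.....**.
........
........
........
Population = 6

Comparison: toroidal=14, fixed-dead=6 -> toroidal

Answer: toroidal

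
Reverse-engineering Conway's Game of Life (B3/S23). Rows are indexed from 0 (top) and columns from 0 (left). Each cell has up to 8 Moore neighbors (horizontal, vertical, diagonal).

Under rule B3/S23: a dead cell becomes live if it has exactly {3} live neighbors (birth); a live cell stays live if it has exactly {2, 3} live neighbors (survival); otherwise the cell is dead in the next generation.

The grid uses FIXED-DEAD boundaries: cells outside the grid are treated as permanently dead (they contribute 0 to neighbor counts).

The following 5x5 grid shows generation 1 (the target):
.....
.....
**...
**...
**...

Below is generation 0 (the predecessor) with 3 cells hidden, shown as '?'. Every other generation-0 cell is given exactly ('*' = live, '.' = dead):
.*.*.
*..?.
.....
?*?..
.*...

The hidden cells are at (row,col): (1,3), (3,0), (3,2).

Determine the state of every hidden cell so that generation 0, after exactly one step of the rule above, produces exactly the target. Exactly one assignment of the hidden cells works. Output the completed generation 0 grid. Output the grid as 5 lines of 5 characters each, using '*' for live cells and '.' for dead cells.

Answer: .*.*.
*....
.....
**...
.*...

Derivation:
Hidden generation-0 cells (in order): (1,3), (3,0), (3,2).
A hidden cell only influences target cells in its own 3x3 neighborhood. Try each of the 2^3 = 8 assignments, step the completed generation 0 forward once under B3/S23, and compare with the target:
  (1,3)=. (3,0)=. (3,2)=. -> step gives (2,0)='.' but target has '*' -> reject
  (1,3)=. (3,0)=. (3,2)=* -> step gives (2,0)='.' but target has '*' -> reject
  (1,3)=. (3,0)=* (3,2)=. -> step reproduces the target at every cell -> ACCEPT
  (1,3)=. (3,0)=* (3,2)=* -> step gives (2,1)='.' but target has '*' -> reject
  (1,3)=* (3,0)=. (3,2)=. -> step gives (0,2)='*' but target has '.' -> reject
  (1,3)=* (3,0)=. (3,2)=* -> step gives (0,2)='*' but target has '.' -> reject
  (1,3)=* (3,0)=* (3,2)=. -> step gives (0,2)='*' but target has '.' -> reject
  (1,3)=* (3,0)=* (3,2)=* -> step gives (0,2)='*' but target has '.' -> reject
Unique solution: (1,3)=dead, (3,0)=live, (3,2)=dead.
Check: live-neighbor counts of every cell in the completed generation 0:
21201
12211
33100
22200
32200
Applying B3/S23 to generation 0 with these counts gives:
.....
.....
**...
**...
**...
which matches the target exactly.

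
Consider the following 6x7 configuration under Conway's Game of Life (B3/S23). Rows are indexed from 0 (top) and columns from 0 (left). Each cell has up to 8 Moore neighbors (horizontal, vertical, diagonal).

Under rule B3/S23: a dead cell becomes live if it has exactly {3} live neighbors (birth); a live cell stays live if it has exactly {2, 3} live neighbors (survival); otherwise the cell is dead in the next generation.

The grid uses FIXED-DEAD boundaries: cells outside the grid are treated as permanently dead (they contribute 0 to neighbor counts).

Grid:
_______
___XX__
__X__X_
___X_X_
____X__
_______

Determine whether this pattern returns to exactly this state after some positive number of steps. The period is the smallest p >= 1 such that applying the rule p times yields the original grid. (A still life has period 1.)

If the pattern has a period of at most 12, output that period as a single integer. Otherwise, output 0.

Simulating and comparing each generation to the original:
Gen 0 (original, given above): 7 live cells
Gen 1: 7 live cells, MATCHES original -> period = 1

Answer: 1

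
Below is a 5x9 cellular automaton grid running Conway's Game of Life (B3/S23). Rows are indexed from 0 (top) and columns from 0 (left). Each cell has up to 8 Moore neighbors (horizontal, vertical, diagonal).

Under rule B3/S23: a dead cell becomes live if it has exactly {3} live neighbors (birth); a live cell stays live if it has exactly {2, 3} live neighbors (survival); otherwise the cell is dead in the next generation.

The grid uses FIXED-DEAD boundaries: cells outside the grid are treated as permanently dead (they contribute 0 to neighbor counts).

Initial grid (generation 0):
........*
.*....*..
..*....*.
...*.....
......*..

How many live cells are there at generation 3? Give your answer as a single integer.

Simulating step by step:
Generation 0 (given above): 7 live cells
Generation 1: 2 live cells
.........
.......*.
..*......
.........
.........
Generation 2: 0 live cells
.........
.........
.........
.........
.........
Generation 3: 0 live cells
.........
.........
.........
.........
.........
Population at generation 3: 0

Answer: 0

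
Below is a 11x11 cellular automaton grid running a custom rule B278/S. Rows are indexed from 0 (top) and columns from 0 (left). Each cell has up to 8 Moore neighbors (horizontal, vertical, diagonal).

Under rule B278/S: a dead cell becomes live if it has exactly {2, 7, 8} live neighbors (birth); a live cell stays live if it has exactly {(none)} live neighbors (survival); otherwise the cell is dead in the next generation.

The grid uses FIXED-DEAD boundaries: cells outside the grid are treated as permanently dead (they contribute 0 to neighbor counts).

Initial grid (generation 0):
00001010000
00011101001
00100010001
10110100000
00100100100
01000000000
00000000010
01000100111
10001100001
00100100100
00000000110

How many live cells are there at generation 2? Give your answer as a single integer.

Simulating step by step:
Generation 0 (given above): 33 live cells
Generation 1: 26 live cells
00000001000
00100000010
00000001010
00000001010
10000010000
00100000110
11100000000
10000010000
00110001000
01010011001
00000001000
Generation 2: 22 live cells
00000000100
00000011001
00000010000
00000000001
01000000001
00010001000
00010001110
00000001000
10001100100
00001000000
00100000100
Population at generation 2: 22

Answer: 22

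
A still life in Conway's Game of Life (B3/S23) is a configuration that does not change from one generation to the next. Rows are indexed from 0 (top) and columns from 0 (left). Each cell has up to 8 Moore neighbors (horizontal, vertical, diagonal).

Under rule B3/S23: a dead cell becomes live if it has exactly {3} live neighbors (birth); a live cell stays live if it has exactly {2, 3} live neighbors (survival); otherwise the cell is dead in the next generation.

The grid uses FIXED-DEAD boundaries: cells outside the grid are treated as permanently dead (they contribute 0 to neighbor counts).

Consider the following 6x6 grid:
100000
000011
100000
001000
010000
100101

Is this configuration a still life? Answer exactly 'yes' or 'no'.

Answer: no

Derivation:
Compute generation 1 and compare to generation 0 (given above):
Generation 1:
000000
000000
000000
010000
011000
000000
Cell (0,0) differs: gen0=1 vs gen1=0 -> NOT a still life.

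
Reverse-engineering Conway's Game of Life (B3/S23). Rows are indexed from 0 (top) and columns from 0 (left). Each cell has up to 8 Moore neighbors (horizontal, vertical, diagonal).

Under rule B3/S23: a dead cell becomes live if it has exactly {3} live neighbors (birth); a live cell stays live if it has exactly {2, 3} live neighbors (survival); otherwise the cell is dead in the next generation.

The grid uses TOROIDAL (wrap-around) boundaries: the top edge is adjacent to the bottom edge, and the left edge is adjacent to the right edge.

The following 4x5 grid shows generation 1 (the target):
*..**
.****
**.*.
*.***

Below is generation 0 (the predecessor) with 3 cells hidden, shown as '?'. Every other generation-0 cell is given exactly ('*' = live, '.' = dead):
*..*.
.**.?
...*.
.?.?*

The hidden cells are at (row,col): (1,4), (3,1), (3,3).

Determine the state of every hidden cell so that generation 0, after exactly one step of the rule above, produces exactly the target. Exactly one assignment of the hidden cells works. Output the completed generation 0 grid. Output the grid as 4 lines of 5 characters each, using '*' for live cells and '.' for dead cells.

Hidden generation-0 cells (in order): (1,4), (3,1), (3,3).
A hidden cell only influences target cells in its own 3x3 neighborhood. Try each of the 2^3 = 8 assignments, step the completed generation 0 forward once under B3/S23, and compare with the target:
  (1,4)=. (3,1)=. (3,3)=. -> step gives (0,1)='*' but target has '.' -> reject
  (1,4)=. (3,1)=. (3,3)=* -> step gives (0,1)='*' but target has '.' -> reject
  (1,4)=. (3,1)=* (3,3)=. -> step reproduces the target at every cell -> ACCEPT
  (1,4)=. (3,1)=* (3,3)=* -> step gives (0,4)='.' but target has '*' -> reject
  (1,4)=* (3,1)=. (3,3)=. -> step gives (0,1)='*' but target has '.' -> reject
  (1,4)=* (3,1)=. (3,3)=* -> step gives (0,1)='*' but target has '.' -> reject
  (1,4)=* (3,1)=* (3,3)=. -> step gives (0,0)='.' but target has '*' -> reject
  (1,4)=* (3,1)=* (3,3)=* -> step gives (0,0)='.' but target has '*' -> reject
Unique solution: (1,4)=dead, (3,1)=live, (3,3)=dead.
Check: live-neighbor counts of every cell in the completed generation 0:
34423
22333
33422
31333
Applying B3/S23 to generation 0 with these counts gives:
*..**
.****
**.*.
*.***
which matches the target exactly.

Answer: *..*.
.**..
...*.
.*..*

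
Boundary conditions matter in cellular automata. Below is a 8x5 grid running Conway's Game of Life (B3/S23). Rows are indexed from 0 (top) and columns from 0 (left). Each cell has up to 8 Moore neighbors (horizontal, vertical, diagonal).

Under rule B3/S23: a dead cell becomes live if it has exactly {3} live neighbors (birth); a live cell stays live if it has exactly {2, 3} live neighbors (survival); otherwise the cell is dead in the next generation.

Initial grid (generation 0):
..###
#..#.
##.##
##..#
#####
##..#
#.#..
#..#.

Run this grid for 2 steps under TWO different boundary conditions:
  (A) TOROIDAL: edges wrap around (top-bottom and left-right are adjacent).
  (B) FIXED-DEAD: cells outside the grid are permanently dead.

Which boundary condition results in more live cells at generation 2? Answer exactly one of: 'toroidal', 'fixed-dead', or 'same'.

Answer: fixed-dead

Derivation:
Under TOROIDAL boundary, generation 2:
##...
.##..
.....
.....
.....
.....
.....
#..##
Population = 7

Under FIXED-DEAD boundary, generation 2:
...#.
..#..
.....
...##
.....
....#
.###.
.##..
Population = 10

Comparison: toroidal=7, fixed-dead=10 -> fixed-dead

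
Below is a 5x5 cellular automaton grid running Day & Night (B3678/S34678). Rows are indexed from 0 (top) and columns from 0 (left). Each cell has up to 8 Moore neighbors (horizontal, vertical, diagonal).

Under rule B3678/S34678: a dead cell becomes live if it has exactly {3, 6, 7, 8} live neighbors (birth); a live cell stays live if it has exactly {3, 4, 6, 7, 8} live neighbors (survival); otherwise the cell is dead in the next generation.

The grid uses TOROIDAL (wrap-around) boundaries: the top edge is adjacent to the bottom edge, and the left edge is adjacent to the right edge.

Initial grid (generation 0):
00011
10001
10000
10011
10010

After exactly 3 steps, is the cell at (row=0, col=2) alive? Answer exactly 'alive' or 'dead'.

Answer: dead

Derivation:
Simulating step by step:
Generation 0 (given above): 10 live cells
Generation 1: 14 live cells
00010
10011
11011
11000
10111
Generation 2: 16 live cells
01001
11011
11011
10001
10111
Generation 3: 16 live cells
11011
11011
11011
10011
00010

Cell (0,2) at generation 3: 0 -> dead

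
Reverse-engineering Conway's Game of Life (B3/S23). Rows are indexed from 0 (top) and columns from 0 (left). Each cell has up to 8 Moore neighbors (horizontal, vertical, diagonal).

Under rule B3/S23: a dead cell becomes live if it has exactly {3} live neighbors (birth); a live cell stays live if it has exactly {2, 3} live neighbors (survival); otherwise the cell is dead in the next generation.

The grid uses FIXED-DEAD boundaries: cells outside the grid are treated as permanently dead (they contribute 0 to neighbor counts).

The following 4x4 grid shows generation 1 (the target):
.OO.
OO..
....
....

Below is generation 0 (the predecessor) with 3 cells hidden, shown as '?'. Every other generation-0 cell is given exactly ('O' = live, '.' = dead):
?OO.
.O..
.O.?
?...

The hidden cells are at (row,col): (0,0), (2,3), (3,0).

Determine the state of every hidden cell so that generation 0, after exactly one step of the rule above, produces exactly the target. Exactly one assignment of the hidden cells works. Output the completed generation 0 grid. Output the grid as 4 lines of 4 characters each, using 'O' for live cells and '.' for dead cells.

Hidden generation-0 cells (in order): (0,0), (2,3), (3,0).
A hidden cell only influences target cells in its own 3x3 neighborhood. Try each of the 2^3 = 8 assignments, step the completed generation 0 forward once under B3/S23, and compare with the target:
  (0,0)=. (2,3)=. (3,0)=. -> step reproduces the target at every cell -> ACCEPT
  (0,0)=. (2,3)=. (3,0)=O -> step gives (2,0)='O' but target has '.' -> reject
  (0,0)=. (2,3)=O (3,0)=. -> step gives (2,2)='O' but target has '.' -> reject
  (0,0)=. (2,3)=O (3,0)=O -> step gives (2,0)='O' but target has '.' -> reject
  (0,0)=O (2,3)=. (3,0)=. -> step gives (0,0)='O' but target has '.' -> reject
  (0,0)=O (2,3)=. (3,0)=O -> step gives (0,0)='O' but target has '.' -> reject
  (0,0)=O (2,3)=O (3,0)=. -> step gives (0,0)='O' but target has '.' -> reject
  (0,0)=O (2,3)=O (3,0)=O -> step gives (0,0)='O' but target has '.' -> reject
Unique solution: (0,0)=dead, (2,3)=dead, (3,0)=dead.
Check: live-neighbor counts of every cell in the completed generation 0:
2221
3341
2120
1110
Applying B3/S23 to generation 0 with these counts gives:
.OO.
OO..
....
....
which matches the target exactly.

Answer: .OO.
.O..
.O..
....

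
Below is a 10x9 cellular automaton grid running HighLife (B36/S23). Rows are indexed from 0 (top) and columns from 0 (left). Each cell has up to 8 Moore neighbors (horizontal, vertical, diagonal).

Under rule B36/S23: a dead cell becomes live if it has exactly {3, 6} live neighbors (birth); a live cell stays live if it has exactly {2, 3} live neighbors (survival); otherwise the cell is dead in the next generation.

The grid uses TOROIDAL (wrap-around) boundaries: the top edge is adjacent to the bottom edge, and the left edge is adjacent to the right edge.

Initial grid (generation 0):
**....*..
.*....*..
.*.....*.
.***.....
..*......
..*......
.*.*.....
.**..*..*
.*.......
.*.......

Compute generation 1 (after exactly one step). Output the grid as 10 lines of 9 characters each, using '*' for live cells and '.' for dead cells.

Answer: ***......
.**...**.
**.......
.*.*.....
.........
.***.....
**.*.....
.*.......
.*.......
.**......

Derivation:
Simulating step by step:
Generation 0 (given above): 20 live cells
Generation 1: 21 live cells
(generation 1 grid is the final answer)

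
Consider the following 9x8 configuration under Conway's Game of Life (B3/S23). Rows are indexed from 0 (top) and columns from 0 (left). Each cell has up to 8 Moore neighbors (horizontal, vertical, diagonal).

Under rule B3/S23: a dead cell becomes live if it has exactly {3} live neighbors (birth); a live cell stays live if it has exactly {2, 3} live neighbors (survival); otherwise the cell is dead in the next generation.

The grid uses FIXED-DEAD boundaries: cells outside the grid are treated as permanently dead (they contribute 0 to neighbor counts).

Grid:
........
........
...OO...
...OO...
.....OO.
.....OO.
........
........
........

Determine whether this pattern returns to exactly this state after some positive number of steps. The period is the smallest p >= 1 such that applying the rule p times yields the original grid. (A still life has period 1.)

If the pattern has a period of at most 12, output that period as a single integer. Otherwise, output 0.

Simulating and comparing each generation to the original:
Gen 0 (original, given above): 8 live cells
Gen 1: 6 live cells, differs from original
Gen 2: 8 live cells, MATCHES original -> period = 2

Answer: 2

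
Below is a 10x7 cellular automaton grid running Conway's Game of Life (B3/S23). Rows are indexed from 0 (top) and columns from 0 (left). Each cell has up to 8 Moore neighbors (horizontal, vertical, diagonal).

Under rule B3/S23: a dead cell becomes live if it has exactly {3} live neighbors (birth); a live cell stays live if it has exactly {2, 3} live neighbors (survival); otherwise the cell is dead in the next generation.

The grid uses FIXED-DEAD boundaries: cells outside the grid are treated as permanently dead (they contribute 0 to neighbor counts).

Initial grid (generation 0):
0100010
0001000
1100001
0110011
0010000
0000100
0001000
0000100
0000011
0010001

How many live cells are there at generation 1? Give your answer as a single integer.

Simulating step by step:
Generation 0 (given above): 18 live cells
Generation 1: 24 live cells
0000000
1110000
1100011
1010011
0111010
0001000
0001100
0000110
0000011
0000011
Population at generation 1: 24

Answer: 24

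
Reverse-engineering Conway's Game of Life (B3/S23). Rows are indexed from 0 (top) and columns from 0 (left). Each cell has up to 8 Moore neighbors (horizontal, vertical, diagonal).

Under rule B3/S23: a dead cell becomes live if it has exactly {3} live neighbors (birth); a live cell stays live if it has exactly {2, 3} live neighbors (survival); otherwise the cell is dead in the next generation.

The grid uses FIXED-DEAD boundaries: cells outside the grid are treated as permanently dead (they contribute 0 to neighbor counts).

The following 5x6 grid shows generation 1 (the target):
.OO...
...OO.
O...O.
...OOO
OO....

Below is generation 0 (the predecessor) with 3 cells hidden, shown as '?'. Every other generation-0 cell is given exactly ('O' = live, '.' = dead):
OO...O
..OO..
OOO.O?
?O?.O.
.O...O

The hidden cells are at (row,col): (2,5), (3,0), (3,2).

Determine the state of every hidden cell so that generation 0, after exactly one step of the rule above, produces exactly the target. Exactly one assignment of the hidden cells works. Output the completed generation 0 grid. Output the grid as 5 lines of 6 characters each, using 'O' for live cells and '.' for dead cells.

Hidden generation-0 cells (in order): (2,5), (3,0), (3,2).
A hidden cell only influences target cells in its own 3x3 neighborhood. Try each of the 2^3 = 8 assignments, step the completed generation 0 forward once under B3/S23, and compare with the target:
  (2,5)=. (3,0)=. (3,2)=. -> step gives (4,0)='.' but target has 'O' -> reject
  (2,5)=. (3,0)=. (3,2)=O -> step gives (3,3)='.' but target has 'O' -> reject
  (2,5)=. (3,0)=O (3,2)=. -> step reproduces the target at every cell -> ACCEPT
  (2,5)=. (3,0)=O (3,2)=O -> step gives (3,3)='.' but target has 'O' -> reject
  (2,5)=O (3,0)=. (3,2)=. -> step gives (1,4)='.' but target has 'O' -> reject
  (2,5)=O (3,0)=. (3,2)=O -> step gives (1,4)='.' but target has 'O' -> reject
  (2,5)=O (3,0)=O (3,2)=. -> step gives (1,4)='.' but target has 'O' -> reject
  (2,5)=O (3,0)=O (3,2)=O -> step gives (1,4)='.' but target has 'O' -> reject
Unique solution: (2,5)=dead, (3,0)=live, (3,2)=dead.
Check: live-neighbor counts of every cell in the completed generation 0:
123220
464332
354522
454323
322121
Applying B3/S23 to generation 0 with these counts gives:
.OO...
...OO.
O...O.
...OOO
OO....
which matches the target exactly.

Answer: OO...O
..OO..
OOO.O.
OO..O.
.O...O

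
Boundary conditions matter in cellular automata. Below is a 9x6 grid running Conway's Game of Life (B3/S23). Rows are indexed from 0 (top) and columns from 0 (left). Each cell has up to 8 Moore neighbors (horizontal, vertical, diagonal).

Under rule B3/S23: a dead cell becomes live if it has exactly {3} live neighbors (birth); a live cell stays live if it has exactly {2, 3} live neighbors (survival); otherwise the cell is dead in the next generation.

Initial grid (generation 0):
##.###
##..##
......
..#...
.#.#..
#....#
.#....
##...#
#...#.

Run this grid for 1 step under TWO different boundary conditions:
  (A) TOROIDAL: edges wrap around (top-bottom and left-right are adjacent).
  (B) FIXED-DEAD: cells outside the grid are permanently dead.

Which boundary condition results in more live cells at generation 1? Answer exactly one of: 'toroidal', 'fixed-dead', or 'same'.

Under TOROIDAL boundary, generation 1:
..##..
.###..
##...#
..#...
###...
###...
.#....
.#...#
..##..
Population = 20

Under FIXED-DEAD boundary, generation 1:
####.#
####.#
.#....
..#...
.##...
###...
.#....
##....
##....
Population = 22

Comparison: toroidal=20, fixed-dead=22 -> fixed-dead

Answer: fixed-dead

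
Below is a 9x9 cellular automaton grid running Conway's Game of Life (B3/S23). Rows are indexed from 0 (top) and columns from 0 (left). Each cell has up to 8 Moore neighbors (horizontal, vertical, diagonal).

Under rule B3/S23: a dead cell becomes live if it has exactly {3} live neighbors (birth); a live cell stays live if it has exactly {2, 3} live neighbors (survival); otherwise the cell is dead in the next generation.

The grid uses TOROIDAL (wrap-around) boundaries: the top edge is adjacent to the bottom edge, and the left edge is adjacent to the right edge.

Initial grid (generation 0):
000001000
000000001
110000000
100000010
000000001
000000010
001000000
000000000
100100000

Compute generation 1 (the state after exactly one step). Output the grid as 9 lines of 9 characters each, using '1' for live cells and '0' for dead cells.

Answer: 000000000
100000000
110000000
110000000
000000011
000000000
000000000
000000000
000000000

Derivation:
Simulating step by step:
Generation 0 (given above): 11 live cells
Generation 1: 7 live cells
(generation 1 grid is the final answer)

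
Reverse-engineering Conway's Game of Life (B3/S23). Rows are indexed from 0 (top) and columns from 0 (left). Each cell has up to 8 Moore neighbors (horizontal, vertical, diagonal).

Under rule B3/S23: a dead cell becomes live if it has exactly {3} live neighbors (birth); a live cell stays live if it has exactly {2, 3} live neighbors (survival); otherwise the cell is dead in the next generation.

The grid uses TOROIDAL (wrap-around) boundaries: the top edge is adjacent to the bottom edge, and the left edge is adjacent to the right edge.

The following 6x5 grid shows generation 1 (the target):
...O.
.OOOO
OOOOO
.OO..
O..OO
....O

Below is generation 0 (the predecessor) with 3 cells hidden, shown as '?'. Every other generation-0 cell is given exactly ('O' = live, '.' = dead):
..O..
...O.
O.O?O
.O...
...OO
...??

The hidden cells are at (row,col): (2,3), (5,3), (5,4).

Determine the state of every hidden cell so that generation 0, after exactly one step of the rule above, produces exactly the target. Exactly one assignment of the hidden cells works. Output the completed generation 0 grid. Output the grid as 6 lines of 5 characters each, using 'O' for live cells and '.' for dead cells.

Hidden generation-0 cells (in order): (2,3), (5,3), (5,4).
A hidden cell only influences target cells in its own 3x3 neighborhood. Try each of the 2^3 = 8 assignments, step the completed generation 0 forward once under B3/S23, and compare with the target:
  (2,3)=. (5,3)=. (5,4)=. -> step gives (0,3)='.' but target has 'O' -> reject
  (2,3)=. (5,3)=. (5,4)=O -> step reproduces the target at every cell -> ACCEPT
  (2,3)=. (5,3)=O (5,4)=. -> step gives (0,2)='O' but target has '.' -> reject
  (2,3)=. (5,3)=O (5,4)=O -> step gives (0,2)='O' but target has '.' -> reject
  (2,3)=O (5,3)=. (5,4)=. -> step gives (0,3)='.' but target has 'O' -> reject
  (2,3)=O (5,3)=. (5,4)=O -> step gives (1,2)='.' but target has 'O' -> reject
  (2,3)=O (5,3)=O (5,4)=. -> step gives (0,2)='O' but target has '.' -> reject
  (2,3)=O (5,3)=O (5,4)=O -> step gives (0,2)='O' but target has '.' -> reject
Unique solution: (2,3)=dead, (5,3)=dead, (5,4)=live.
Check: live-neighbor counts of every cell in the completed generation 0:
11132
23333
23232
42344
31222
21242
Applying B3/S23 to generation 0 with these counts gives:
...O.
.OOOO
OOOOO
.OO..
O..OO
....O
which matches the target exactly.

Answer: ..O..
...O.
O.O.O
.O...
...OO
....O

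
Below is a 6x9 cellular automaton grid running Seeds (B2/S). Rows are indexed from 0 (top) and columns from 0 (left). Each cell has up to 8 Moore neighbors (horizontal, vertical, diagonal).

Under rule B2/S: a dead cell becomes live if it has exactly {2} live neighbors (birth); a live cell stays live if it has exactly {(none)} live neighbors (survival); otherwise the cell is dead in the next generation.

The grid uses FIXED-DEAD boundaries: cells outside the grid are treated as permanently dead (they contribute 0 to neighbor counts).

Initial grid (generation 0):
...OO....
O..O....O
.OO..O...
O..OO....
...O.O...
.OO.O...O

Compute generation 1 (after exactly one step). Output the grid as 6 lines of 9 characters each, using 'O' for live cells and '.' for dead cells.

Simulating step by step:
Generation 0 (given above): 17 live cells
Generation 1: 5 live cells
(generation 1 grid is the final answer)

Answer: ..O......
.....O...
.........
......O..
O........
.....O...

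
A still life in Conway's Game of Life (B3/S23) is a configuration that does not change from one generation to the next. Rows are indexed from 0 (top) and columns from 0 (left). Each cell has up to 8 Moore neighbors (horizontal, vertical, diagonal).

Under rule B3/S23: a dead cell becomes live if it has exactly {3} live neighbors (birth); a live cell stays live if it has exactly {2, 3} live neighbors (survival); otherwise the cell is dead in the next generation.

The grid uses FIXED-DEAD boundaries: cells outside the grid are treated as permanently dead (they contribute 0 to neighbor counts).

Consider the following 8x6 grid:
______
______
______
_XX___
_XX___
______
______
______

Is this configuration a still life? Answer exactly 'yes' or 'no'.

Answer: yes

Derivation:
Compute generation 1 and compare to generation 0 (given above):
Generation 1:
______
______
______
_XX___
_XX___
______
______
______
The grids are IDENTICAL -> still life.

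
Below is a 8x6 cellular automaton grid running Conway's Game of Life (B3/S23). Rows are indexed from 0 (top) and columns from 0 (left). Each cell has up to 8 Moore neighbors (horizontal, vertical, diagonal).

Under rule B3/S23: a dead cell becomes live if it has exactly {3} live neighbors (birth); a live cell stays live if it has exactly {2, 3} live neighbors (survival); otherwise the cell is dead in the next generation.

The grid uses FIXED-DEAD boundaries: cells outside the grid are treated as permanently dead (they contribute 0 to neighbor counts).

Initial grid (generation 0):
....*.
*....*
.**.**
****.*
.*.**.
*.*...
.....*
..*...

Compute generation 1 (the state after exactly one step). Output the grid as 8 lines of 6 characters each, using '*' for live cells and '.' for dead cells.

Answer: ......
.*.*.*
.....*
*....*
....*.
.****.
.*....
......

Derivation:
Simulating step by step:
Generation 0 (given above): 19 live cells
Generation 1: 12 live cells
(generation 1 grid is the final answer)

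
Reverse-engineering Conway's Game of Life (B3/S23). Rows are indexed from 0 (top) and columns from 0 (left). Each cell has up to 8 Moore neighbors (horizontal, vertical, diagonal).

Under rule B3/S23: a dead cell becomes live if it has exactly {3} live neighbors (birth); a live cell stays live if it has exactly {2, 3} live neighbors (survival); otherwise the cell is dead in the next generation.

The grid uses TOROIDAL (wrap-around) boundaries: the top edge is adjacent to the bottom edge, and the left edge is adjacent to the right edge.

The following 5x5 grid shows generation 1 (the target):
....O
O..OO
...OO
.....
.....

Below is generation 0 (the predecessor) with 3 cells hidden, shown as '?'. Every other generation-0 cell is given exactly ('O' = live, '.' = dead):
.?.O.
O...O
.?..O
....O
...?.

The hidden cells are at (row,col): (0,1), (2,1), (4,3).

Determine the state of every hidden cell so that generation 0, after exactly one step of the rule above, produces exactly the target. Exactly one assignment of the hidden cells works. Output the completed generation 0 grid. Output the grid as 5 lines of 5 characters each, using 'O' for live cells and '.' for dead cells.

Answer: ...O.
O...O
....O
....O
.....

Derivation:
Hidden generation-0 cells (in order): (0,1), (2,1), (4,3).
A hidden cell only influences target cells in its own 3x3 neighborhood. Try each of the 2^3 = 8 assignments, step the completed generation 0 forward once under B3/S23, and compare with the target:
  (0,1)=. (2,1)=. (4,3)=. -> step reproduces the target at every cell -> ACCEPT
  (0,1)=. (2,1)=. (4,3)=O -> step gives (0,3)='O' but target has '.' -> reject
  (0,1)=. (2,1)=O (4,3)=. -> step gives (3,0)='O' but target has '.' -> reject
  (0,1)=. (2,1)=O (4,3)=O -> step gives (0,3)='O' but target has '.' -> reject
  (0,1)=O (2,1)=. (4,3)=. -> step gives (0,0)='O' but target has '.' -> reject
  (0,1)=O (2,1)=. (4,3)=O -> step gives (0,0)='O' but target has '.' -> reject
  (0,1)=O (2,1)=O (4,3)=. -> step gives (0,0)='O' but target has '.' -> reject
  (0,1)=O (2,1)=O (4,3)=O -> step gives (0,0)='O' but target has '.' -> reject
Unique solution: (0,1)=dead, (2,1)=dead, (4,3)=dead.
Check: live-neighbor counts of every cell in the completed generation 0:
21113
21133
41033
20021
10122
Applying B3/S23 to generation 0 with these counts gives:
....O
O..OO
...OO
.....
.....
which matches the target exactly.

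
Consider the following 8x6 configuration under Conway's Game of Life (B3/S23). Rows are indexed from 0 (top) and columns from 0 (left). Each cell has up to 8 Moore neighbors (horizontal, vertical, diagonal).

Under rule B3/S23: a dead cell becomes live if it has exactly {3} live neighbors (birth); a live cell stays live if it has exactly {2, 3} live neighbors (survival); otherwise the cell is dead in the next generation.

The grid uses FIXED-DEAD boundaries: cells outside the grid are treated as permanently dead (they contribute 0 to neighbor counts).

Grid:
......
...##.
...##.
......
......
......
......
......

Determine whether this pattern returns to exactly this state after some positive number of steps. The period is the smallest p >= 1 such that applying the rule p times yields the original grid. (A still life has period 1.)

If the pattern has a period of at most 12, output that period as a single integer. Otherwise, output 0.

Answer: 1

Derivation:
Simulating and comparing each generation to the original:
Gen 0 (original, given above): 4 live cells
Gen 1: 4 live cells, MATCHES original -> period = 1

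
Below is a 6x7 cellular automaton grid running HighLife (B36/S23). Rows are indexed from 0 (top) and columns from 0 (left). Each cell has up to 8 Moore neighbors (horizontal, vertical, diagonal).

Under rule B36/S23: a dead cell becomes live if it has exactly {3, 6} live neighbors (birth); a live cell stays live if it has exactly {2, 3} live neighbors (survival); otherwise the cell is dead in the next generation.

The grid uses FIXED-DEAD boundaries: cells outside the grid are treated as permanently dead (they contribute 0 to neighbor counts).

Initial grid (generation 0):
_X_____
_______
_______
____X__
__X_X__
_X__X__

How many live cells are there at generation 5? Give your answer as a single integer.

Simulating step by step:
Generation 0 (given above): 6 live cells
Generation 1: 4 live cells
_______
_______
_______
___X___
____XX_
___X___
Generation 2: 4 live cells
_______
_______
_______
____X__
___XX__
____X__
Generation 3: 7 live cells
_______
_______
_______
___XX__
___XXX_
___XX__
Generation 4: 6 live cells
_______
_______
_______
___X_X_
__X__X_
___X_X_
Generation 5: 6 live cells
_______
_______
_______
____X__
__XX_XX
____X__
Population at generation 5: 6

Answer: 6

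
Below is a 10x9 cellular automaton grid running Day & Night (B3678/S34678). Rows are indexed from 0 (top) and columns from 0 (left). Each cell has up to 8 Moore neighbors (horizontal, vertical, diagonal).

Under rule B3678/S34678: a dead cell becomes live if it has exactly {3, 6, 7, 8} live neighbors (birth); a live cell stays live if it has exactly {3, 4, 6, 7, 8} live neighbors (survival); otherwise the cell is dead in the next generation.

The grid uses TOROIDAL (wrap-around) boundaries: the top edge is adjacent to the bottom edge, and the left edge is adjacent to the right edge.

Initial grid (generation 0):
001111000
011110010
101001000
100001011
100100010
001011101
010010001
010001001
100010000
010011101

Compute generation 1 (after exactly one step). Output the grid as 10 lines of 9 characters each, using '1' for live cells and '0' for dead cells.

Simulating step by step:
Generation 0 (given above): 37 live cells
Generation 1: 33 live cells
(generation 1 grid is the final answer)

Answer: 100110010
010100100
101000010
100010000
110000011
010011001
001110100
000010000
110010111
101000000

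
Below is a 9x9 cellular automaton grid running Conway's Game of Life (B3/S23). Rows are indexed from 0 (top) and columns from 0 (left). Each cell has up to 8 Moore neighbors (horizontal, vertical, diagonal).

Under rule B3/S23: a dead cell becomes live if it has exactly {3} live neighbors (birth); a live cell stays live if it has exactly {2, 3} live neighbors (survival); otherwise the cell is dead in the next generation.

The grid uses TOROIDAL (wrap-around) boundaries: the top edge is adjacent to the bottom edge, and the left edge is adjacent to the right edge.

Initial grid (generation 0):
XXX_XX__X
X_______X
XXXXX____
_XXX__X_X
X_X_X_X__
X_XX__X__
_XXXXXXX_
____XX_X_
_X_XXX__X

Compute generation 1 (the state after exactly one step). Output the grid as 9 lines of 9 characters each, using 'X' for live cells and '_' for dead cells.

Simulating step by step:
Generation 0 (given above): 41 live cells
Generation 1: 24 live cells
(generation 1 grid is the final answer)

Answer: __X__X_X_
_____X___
____X__X_
_______XX
X___X_X_X
X_______X
_X_____XX
XX_____XX
_X_____XX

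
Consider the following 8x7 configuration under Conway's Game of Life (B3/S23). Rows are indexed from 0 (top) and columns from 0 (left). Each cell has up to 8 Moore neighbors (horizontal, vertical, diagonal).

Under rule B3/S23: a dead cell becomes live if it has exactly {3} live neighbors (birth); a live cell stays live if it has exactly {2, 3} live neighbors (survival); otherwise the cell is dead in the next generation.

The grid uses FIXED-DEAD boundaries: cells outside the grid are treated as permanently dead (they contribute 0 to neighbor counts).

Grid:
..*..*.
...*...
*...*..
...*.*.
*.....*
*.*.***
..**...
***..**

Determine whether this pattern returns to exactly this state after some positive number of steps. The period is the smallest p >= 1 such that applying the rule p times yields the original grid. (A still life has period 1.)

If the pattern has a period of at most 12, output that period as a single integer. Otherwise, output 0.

Simulating and comparing each generation to the original:
Gen 0 (original, given above): 21 live cells
Gen 1: 17 live cells, differs from original
Gen 2: 17 live cells, differs from original
Gen 3: 8 live cells, differs from original
Gen 4: 9 live cells, differs from original
Gen 5: 8 live cells, differs from original
Gen 6: 9 live cells, differs from original
Gen 7: 11 live cells, differs from original
Gen 8: 10 live cells, differs from original
Gen 9: 11 live cells, differs from original
Gen 10: 10 live cells, differs from original
Gen 11: 15 live cells, differs from original
Gen 12: 12 live cells, differs from original
No period found within 12 steps.

Answer: 0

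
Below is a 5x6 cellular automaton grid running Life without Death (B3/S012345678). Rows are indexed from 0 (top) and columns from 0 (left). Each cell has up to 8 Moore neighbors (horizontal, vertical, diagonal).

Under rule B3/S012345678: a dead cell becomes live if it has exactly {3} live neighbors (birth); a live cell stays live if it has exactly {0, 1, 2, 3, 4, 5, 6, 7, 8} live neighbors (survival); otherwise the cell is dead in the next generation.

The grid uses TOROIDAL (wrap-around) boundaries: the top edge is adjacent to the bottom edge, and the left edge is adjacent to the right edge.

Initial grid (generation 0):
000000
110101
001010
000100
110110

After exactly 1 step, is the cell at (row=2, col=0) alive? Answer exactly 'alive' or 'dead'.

Answer: alive

Derivation:
Simulating step by step:
Generation 0 (given above): 11 live cells
Generation 1: 20 live cells
000100
111111
111011
010101
111110

Cell (2,0) at generation 1: 1 -> alive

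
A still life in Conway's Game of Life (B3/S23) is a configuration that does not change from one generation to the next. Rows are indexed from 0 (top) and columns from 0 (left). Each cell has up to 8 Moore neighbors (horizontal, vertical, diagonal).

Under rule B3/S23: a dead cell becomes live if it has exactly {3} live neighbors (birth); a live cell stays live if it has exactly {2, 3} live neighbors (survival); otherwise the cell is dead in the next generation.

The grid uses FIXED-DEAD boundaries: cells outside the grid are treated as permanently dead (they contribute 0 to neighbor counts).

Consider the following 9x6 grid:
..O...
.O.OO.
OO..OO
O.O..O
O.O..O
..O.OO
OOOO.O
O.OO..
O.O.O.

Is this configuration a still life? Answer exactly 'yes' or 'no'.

Answer: no

Derivation:
Compute generation 1 and compare to generation 0 (given above):
Generation 1:
..OO..
OO.OOO
O....O
O.OO.O
..O..O
O....O
O....O
O.....
..O...
Cell (0,3) differs: gen0=0 vs gen1=1 -> NOT a still life.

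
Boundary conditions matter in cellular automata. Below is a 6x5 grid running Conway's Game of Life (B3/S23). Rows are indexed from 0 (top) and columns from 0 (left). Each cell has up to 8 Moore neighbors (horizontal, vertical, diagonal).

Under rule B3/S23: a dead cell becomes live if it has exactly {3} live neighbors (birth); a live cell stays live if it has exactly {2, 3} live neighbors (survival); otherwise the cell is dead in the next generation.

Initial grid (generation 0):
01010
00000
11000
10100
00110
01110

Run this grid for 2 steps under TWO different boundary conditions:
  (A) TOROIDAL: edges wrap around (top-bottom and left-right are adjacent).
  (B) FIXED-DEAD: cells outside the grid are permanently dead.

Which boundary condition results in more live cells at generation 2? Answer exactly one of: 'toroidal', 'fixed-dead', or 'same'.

Answer: toroidal

Derivation:
Under TOROIDAL boundary, generation 2:
00011
00001
00000
00110
01100
00111
Population = 10

Under FIXED-DEAD boundary, generation 2:
01000
10100
00010
10100
01010
00000
Population = 8

Comparison: toroidal=10, fixed-dead=8 -> toroidal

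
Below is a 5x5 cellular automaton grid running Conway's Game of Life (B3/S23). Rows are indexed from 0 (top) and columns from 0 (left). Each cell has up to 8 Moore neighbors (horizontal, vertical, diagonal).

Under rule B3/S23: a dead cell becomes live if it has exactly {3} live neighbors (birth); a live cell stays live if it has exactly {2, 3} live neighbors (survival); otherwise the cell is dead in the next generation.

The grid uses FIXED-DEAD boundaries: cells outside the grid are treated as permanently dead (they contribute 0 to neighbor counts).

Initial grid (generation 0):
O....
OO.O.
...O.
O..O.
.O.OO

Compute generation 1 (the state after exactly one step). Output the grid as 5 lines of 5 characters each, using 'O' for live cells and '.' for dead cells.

Simulating step by step:
Generation 0 (given above): 10 live cells
Generation 1: 13 live cells
(generation 1 grid is the final answer)

Answer: OO...
OOO..
OO.OO
...O.
..OOO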